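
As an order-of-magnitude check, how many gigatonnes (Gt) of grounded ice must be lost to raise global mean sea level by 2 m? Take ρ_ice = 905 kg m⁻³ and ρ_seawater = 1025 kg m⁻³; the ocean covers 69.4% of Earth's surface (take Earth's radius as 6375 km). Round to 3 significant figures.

Required water volume = Δh × A = 2 m × 3.54×10^14 m² = 7.089×10^14 m³.
ρ_w = 1025 kg m⁻³, so the mass of water = 7.089×10^14 m³ × 1025 kg m⁻³ = 7.266×10^17 kg = 7.27×10^5 Gt (and the same mass of ice, by conservation).

≈ 7.27×10^5 Gt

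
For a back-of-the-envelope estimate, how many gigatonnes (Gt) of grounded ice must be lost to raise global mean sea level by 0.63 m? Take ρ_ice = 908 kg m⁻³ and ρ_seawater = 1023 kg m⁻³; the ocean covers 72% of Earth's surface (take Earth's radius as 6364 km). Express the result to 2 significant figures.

Required water volume = Δh × A = 0.63 m × 3.66×10^14 m² = 2.309×10^14 m³.
ρ_w = 1023 kg m⁻³, so the mass of water = 2.309×10^14 m³ × 1023 kg m⁻³ = 2.362×10^17 kg = 2.4×10^5 Gt (and the same mass of ice, by conservation).

≈ 2.4×10^5 Gt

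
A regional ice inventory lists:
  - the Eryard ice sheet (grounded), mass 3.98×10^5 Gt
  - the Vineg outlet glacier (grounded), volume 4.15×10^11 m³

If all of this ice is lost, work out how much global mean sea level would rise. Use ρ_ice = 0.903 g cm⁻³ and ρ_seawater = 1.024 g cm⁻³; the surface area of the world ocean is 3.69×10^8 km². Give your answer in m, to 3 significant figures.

Eryard: 3.98×10^5 Gt = 3.980×10^17 kg; dividing by ρ_w = 1.024 g cm⁻³ = 1024 kg m⁻³ gives 3.887×10^14 m³ of water.
Vineg: 4.15×10^11 m³ × (903/1024) = 3.660×10^11 m³ of water.
Total added water ≈ 3.890×10^14 m³ over 3.69×10^14 m² → Δh = 1.05 m.

≈ 1.05 m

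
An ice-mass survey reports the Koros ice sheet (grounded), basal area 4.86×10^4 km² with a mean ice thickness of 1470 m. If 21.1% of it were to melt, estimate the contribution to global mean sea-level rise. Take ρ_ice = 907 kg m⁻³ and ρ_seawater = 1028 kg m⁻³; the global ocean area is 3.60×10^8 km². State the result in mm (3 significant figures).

Koros: ice volume = 4.86×10^4 km² × 1470 m = 7.144×10^4 km³; 0.211 × 7.144×10^4 × (907/1028) = 1.330×10^4 km³ of water.
Spread over 3.60×10^14 m² of ocean, Δh = 1.330×10^13 / 3.60×10^14 = 0.0369 m = 36.9 mm.

≈ 36.9 mm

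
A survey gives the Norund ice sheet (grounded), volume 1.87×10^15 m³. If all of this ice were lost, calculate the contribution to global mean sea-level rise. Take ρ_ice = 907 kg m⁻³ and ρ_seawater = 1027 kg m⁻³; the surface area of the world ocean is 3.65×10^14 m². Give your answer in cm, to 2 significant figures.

≈ 450 cm

Norund: 1.87×10^15 m³ × (907/1027) = 1.651×10^15 m³ of water.
Spread over 3.65×10^14 m² of ocean, Δh = 1.651×10^15 / 3.65×10^14 = 4.52 m = 450 cm.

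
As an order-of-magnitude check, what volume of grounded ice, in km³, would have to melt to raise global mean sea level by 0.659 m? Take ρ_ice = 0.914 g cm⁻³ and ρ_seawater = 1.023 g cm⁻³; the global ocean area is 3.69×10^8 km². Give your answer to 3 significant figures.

≈ 2.72×10^5 km³

Required water volume = Δh × A = 0.659 m × 3.69×10^14 m² = 2.432×10^14 m³ = 2.432×10^5 km³.
Ice volume = water volume × ρ_w/ρ_ice = 2.432×10^5 × 1023/914 = 2.72×10^5 km³.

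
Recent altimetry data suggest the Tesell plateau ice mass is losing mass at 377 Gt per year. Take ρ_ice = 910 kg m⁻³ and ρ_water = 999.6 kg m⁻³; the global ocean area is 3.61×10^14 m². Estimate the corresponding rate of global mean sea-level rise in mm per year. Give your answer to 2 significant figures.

ρ_w = 999.6 kg m⁻³. Annual water volume added = 377 Gt / ρ_w = 3.770×10^14 kg / 999.6 kg m⁻³ = 3.772×10^11 m³.
Δh per year = 3.772×10^11 / 3.61×10^14 = 1.04×10^-3 m = 1.0 mm.

≈ 1.0 mm/yr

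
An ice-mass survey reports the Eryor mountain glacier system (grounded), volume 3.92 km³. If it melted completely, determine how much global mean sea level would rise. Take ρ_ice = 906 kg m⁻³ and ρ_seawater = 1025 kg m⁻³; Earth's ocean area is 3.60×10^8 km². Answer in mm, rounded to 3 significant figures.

≈ 9.62×10^-3 mm

Eryor: 3.92 km³ × (906/1025) = 3.465 km³ of water.
Spread over 3.60×10^14 m² of ocean, Δh = 3.465×10^9 / 3.60×10^14 = 9.62×10^-6 m = 9.62×10^-3 mm.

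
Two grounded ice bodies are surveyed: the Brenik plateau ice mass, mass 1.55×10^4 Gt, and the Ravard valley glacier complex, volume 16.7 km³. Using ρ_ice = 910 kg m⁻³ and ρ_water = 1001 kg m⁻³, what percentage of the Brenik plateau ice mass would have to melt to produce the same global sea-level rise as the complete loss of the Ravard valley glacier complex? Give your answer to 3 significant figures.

Equal sea-level rise means equal mass of meltwater, i.e. equal mass of ice lost.
Ice mass of Ravard: 1.520×10^13 kg; ice mass of Brenik: 1.550×10^16 kg.
Fraction required = 1.520×10^13 / 1.550×10^16 = 9.80×10^-4 → 0.0980 %.

≈ 0.0980 %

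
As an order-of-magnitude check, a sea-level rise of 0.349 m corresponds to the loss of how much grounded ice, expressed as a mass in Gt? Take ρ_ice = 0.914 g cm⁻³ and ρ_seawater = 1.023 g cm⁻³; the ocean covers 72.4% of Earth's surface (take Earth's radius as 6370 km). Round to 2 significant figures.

≈ 1.3×10^5 Gt

Required water volume = Δh × A = 0.349 m × 3.69×10^14 m² = 1.288×10^14 m³.
ρ_w = 1.023 g cm⁻³ = 1023 kg m⁻³, so the mass of water = 1.288×10^14 m³ × 1023 kg m⁻³ = 1.318×10^17 kg = 1.3×10^5 Gt (and the same mass of ice, by conservation).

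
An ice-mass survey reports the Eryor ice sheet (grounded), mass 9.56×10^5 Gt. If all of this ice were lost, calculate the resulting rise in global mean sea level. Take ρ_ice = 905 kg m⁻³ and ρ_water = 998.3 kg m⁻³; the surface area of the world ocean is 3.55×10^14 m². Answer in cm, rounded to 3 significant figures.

Eryor: 9.56×10^5 Gt = 9.560×10^17 kg; dividing by ρ_w = 998.3 kg m⁻³ gives 9.576×10^14 m³ of water.
Spread over 3.55×10^14 m² of ocean, Δh = 9.576×10^14 / 3.55×10^14 = 2.70 m = 270 cm.

≈ 270 cm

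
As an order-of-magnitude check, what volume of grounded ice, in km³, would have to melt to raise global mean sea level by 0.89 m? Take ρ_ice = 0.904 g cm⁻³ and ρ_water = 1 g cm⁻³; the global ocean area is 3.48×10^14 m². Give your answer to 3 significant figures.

≈ 3.43×10^5 km³

Required water volume = Δh × A = 0.89 m × 3.48×10^14 m² = 3.097×10^14 m³ = 3.097×10^5 km³.
Ice volume = water volume × ρ_w/ρ_ice = 3.097×10^5 × 1000/904 = 3.43×10^5 km³.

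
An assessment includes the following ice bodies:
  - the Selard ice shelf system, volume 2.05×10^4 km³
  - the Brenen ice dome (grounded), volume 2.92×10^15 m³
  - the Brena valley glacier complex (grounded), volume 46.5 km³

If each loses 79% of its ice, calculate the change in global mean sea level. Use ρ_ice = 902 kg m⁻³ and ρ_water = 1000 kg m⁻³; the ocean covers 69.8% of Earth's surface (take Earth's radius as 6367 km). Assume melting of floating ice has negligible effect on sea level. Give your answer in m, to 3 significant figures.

≈ 5.85 m

The Selard ice shelf system is floating and already displaces its own weight of water, so its melt adds essentially nothing to sea level.
Brenen: 0.79 × 2.92×10^15 m³ × (902/1000) = 2.081×10^15 m³ of water.
Brena: 0.79 × 46.5 km³ × (902/1000) = 33.13 km³ of water.
Total added water ≈ 2.081×10^15 m³ over 3.56×10^14 m² → Δh = 5.85 m.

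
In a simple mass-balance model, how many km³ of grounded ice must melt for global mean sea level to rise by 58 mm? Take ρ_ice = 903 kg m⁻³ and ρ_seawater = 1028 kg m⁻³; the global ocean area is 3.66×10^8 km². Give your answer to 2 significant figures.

≈ 2.4×10^4 km³

Required water volume = Δh × A = 0.058 m × 3.66×10^14 m² = 2.123×10^13 m³ = 2.123×10^4 km³.
Ice volume = water volume × ρ_w/ρ_ice = 2.123×10^4 × 1028/903 = 2.4×10^4 km³.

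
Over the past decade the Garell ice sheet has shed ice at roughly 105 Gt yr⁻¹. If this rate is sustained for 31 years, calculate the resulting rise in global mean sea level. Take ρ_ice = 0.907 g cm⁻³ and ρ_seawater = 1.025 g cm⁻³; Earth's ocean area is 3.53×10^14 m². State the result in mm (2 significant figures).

≈ 9.0 mm

Total mass lost = 105 Gt/yr × 31 yr = 3255 Gt = 3.255×10^15 kg.
ρ_w = 1.025 g cm⁻³ = 1025 kg m⁻³, so water volume = 3.255×10^15 / 1025 = 3.176×10^12 m³.
Δh = 3.176×10^12 / 3.53×10^14 = 9.00×10^-3 m = 9.0 mm.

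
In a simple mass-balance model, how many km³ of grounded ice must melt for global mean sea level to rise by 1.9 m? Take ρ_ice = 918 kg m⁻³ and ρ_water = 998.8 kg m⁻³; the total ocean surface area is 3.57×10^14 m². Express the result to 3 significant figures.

≈ 7.38×10^5 km³

Required water volume = Δh × A = 1.9 m × 3.57×10^14 m² = 6.783×10^14 m³ = 6.783×10^5 km³.
Ice volume = water volume × ρ_w/ρ_ice = 6.783×10^5 × 998.8/918 = 7.38×10^5 km³.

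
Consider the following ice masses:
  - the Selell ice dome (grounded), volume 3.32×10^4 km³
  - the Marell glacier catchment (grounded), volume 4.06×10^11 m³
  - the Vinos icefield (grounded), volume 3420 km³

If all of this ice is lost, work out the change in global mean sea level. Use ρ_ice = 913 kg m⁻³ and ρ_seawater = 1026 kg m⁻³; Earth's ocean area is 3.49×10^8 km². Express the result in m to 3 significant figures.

≈ 0.0944 m

Selell: 3.32×10^4 km³ × (913/1026) = 2.954×10^4 km³ of water.
Marell: 4.06×10^11 m³ × (913/1026) = 3.613×10^11 m³ of water.
Vinos: 3420 km³ × (913/1026) = 3043 km³ of water.
Total added water ≈ 3.295×10^13 m³ over 3.49×10^14 m² → Δh = 0.0944 m.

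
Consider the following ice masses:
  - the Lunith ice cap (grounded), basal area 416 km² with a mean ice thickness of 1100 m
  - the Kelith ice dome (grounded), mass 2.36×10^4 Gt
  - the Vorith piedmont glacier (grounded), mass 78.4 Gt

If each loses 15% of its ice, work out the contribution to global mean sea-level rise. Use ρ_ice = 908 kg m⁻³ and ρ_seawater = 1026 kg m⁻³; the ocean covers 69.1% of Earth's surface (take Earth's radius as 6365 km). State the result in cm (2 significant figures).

≈ 1.0 cm

Lunith: ice volume = 416 km² × 1100 m = 457.6 km³; 0.15 × 457.6 × (908/1026) = 60.75 km³ of water.
Kelith: 0.15 × 2.36×10^4 Gt = 3.540×10^15 kg; dividing by ρ_w = 1026 kg m⁻³ gives 3.450×10^12 m³ of water.
Vorith: 0.15 × 78.4 Gt = 1.176×10^13 kg; dividing by ρ_w = 1026 kg m⁻³ gives 1.146×10^10 m³ of water.
Total added water ≈ 3.523×10^12 m³ over 3.52×10^14 m² → Δh = 0.0100 m = 1.0 cm.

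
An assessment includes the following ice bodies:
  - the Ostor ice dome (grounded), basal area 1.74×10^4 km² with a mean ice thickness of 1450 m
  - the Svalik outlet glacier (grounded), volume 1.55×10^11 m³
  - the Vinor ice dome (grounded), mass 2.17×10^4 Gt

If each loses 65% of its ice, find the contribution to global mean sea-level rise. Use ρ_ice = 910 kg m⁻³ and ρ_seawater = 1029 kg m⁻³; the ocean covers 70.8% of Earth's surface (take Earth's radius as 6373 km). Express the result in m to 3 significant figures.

≈ 0.0783 m

Ostor: ice volume = 1.74×10^4 km² × 1450 m = 2.523×10^4 km³; 0.65 × 2.523×10^4 × (910/1029) = 1.450×10^4 km³ of water.
Svalik: 0.65 × 1.55×10^11 m³ × (910/1029) = 8.910×10^10 m³ of water.
Vinor: 0.65 × 2.17×10^4 Gt = 1.410×10^16 kg; dividing by ρ_w = 1029 kg m⁻³ gives 1.371×10^13 m³ of water.
Total added water ≈ 2.830×10^13 m³ over 3.61×10^14 m² → Δh = 0.0783 m.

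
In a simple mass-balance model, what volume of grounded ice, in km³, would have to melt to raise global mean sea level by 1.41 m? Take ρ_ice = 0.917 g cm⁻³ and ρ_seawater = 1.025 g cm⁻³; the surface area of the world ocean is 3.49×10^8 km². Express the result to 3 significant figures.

≈ 5.50×10^5 km³

Required water volume = Δh × A = 1.41 m × 3.49×10^14 m² = 4.921×10^14 m³ = 4.921×10^5 km³.
Ice volume = water volume × ρ_w/ρ_ice = 4.921×10^5 × 1025/917 = 5.50×10^5 km³.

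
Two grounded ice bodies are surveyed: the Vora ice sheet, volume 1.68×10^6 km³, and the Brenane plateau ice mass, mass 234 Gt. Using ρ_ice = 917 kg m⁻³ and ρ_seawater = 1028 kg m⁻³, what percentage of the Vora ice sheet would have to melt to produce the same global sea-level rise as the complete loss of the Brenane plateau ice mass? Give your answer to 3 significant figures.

≈ 0.0152 %

Equal sea-level rise means equal mass of meltwater, i.e. equal mass of ice lost.
Ice mass of Brenane: 2.340×10^14 kg; ice mass of Vora: 1.541×10^18 kg.
Fraction required = 2.340×10^14 / 1.541×10^18 = 1.52×10^-4 → 0.0152 %.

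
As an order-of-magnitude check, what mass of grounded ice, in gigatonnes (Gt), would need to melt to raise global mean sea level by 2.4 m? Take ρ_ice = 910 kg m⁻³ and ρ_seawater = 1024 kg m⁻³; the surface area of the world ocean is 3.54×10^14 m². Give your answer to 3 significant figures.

≈ 8.70×10^5 Gt

Required water volume = Δh × A = 2.4 m × 3.54×10^14 m² = 8.496×10^14 m³.
ρ_w = 1024 kg m⁻³, so the mass of water = 8.496×10^14 m³ × 1024 kg m⁻³ = 8.700×10^17 kg = 8.70×10^5 Gt (and the same mass of ice, by conservation).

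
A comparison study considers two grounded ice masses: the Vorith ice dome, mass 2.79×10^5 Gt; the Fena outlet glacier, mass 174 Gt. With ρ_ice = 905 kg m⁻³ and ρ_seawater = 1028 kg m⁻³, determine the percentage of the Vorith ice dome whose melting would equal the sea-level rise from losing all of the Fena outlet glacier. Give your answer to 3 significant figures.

Equal sea-level rise means equal mass of meltwater, i.e. equal mass of ice lost.
Ice mass of Fena: 1.740×10^14 kg; ice mass of Vorith: 2.790×10^17 kg.
Fraction required = 1.740×10^14 / 2.790×10^17 = 6.24×10^-4 → 0.0624 %.

≈ 0.0624 %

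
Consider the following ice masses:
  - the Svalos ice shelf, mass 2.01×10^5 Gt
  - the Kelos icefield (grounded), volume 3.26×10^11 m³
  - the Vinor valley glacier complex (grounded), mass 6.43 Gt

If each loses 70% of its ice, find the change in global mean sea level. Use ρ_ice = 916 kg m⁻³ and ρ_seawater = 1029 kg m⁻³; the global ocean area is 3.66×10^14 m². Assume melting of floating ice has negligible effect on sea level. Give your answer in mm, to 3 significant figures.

≈ 0.567 mm

The Svalos ice shelf is floating and already displaces its own weight of water, so its melt adds essentially nothing to sea level.
Kelos: 0.7 × 3.26×10^11 m³ × (916/1029) = 2.031×10^11 m³ of water.
Vinor: 0.7 × 6.43 Gt = 4.501×10^12 kg; dividing by ρ_w = 1029 kg m⁻³ gives 4.374×10^9 m³ of water.
Total added water ≈ 2.075×10^11 m³ over 3.66×10^14 m² → Δh = 5.67×10^-4 m = 0.567 mm.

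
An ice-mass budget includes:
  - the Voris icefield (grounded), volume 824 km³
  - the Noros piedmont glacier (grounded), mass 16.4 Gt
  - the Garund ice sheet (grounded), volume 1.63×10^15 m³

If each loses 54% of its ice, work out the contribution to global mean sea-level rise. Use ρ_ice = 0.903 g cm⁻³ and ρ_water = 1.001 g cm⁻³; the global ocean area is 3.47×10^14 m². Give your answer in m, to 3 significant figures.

≈ 2.29 m

Voris: 0.54 × 824 km³ × (903/1001) = 401.4 km³ of water.
Noros: 0.54 × 16.4 Gt = 8.856×10^12 kg; dividing by ρ_w = 1.001 g cm⁻³ = 1001 kg m⁻³ gives 8.847×10^9 m³ of water.
Garund: 0.54 × 1.63×10^15 m³ × (903/1001) = 7.940×10^14 m³ of water.
Total added water ≈ 7.944×10^14 m³ over 3.47×10^14 m² → Δh = 2.29 m.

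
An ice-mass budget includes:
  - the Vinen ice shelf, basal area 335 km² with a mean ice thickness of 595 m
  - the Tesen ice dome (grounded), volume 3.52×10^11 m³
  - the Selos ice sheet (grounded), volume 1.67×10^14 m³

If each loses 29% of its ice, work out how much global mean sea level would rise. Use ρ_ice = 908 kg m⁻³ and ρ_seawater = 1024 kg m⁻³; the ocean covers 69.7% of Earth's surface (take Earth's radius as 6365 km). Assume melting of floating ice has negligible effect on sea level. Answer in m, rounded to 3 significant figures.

The Vinen ice shelf is floating and already displaces its own weight of water, so its melt adds essentially nothing to sea level.
Tesen: 0.29 × 3.52×10^11 m³ × (908/1024) = 9.052×10^10 m³ of water.
Selos: 0.29 × 1.67×10^14 m³ × (908/1024) = 4.294×10^13 m³ of water.
Total added water ≈ 4.303×10^13 m³ over 3.55×10^14 m² → Δh = 0.121 m.

≈ 0.121 m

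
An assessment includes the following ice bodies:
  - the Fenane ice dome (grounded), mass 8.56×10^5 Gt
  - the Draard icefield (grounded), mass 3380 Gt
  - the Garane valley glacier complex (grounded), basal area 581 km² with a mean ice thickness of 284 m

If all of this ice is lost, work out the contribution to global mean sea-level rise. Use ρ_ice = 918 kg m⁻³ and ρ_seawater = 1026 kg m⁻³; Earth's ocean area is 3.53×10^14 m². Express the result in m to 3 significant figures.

≈ 2.37 m

Fenane: 8.56×10^5 Gt = 8.560×10^17 kg; dividing by ρ_w = 1026 kg m⁻³ gives 8.343×10^14 m³ of water.
Draard: 3380 Gt = 3.380×10^15 kg; dividing by ρ_w = 1026 kg m⁻³ gives 3.294×10^12 m³ of water.
Garane: ice volume = 581 km² × 284 m = 165.0 km³; 165.0 × (918/1026) = 147.6 km³ of water.
Total added water ≈ 8.377×10^14 m³ over 3.53×10^14 m² → Δh = 2.37 m.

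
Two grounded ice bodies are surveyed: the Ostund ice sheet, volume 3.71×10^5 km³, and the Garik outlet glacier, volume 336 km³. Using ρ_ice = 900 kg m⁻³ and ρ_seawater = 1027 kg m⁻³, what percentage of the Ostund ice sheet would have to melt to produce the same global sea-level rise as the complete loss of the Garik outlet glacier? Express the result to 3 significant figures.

Equal sea-level rise means equal mass of meltwater, i.e. equal mass of ice lost.
Ice mass of Garik: 3.024×10^14 kg; ice mass of Ostund: 3.339×10^17 kg.
Fraction required = 3.024×10^14 / 3.339×10^17 = 9.06×10^-4 → 0.0906 %.

≈ 0.0906 %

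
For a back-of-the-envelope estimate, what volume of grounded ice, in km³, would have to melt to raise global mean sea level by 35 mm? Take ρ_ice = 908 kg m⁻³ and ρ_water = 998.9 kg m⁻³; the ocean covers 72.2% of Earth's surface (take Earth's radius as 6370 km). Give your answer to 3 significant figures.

≈ 1.42×10^4 km³

Required water volume = Δh × A = 0.035 m × 3.68×10^14 m² = 1.289×10^13 m³ = 1.289×10^4 km³.
Ice volume = water volume × ρ_w/ρ_ice = 1.289×10^4 × 998.9/908 = 1.42×10^4 km³.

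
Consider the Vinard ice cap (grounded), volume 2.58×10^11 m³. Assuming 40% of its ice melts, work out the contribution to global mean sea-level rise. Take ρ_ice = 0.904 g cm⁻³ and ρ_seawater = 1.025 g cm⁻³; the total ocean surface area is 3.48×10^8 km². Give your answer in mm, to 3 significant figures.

≈ 0.262 mm

Vinard: 0.4 × 2.58×10^11 m³ × (904/1025) = 9.102×10^10 m³ of water.
Spread over 3.48×10^14 m² of ocean, Δh = 9.102×10^10 / 3.48×10^14 = 2.62×10^-4 m = 0.262 mm.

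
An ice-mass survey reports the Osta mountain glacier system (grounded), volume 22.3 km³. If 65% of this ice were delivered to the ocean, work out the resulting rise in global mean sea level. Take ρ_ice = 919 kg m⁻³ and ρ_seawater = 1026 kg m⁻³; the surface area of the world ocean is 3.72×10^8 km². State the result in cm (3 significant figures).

Osta: 0.65 × 22.3 km³ × (919/1026) = 12.98 km³ of water.
Spread over 3.72×10^14 m² of ocean, Δh = 1.298×10^10 / 3.72×10^14 = 3.49×10^-5 m = 3.49×10^-3 cm.

≈ 3.49×10^-3 cm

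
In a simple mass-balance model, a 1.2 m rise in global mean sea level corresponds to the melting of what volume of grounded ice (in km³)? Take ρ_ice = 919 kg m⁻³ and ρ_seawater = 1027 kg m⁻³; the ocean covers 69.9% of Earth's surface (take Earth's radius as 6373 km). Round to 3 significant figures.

Required water volume = Δh × A = 1.2 m × 3.57×10^14 m² = 4.281×10^14 m³ = 4.281×10^5 km³.
Ice volume = water volume × ρ_w/ρ_ice = 4.281×10^5 × 1027/919 = 4.78×10^5 km³.

≈ 4.78×10^5 km³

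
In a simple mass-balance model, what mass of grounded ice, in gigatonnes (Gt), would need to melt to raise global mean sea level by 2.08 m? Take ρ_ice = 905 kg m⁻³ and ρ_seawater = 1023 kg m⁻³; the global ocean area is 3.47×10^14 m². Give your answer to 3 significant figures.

Required water volume = Δh × A = 2.08 m × 3.47×10^14 m² = 7.218×10^14 m³.
ρ_w = 1023 kg m⁻³, so the mass of water = 7.218×10^14 m³ × 1023 kg m⁻³ = 7.384×10^17 kg = 7.38×10^5 Gt (and the same mass of ice, by conservation).

≈ 7.38×10^5 Gt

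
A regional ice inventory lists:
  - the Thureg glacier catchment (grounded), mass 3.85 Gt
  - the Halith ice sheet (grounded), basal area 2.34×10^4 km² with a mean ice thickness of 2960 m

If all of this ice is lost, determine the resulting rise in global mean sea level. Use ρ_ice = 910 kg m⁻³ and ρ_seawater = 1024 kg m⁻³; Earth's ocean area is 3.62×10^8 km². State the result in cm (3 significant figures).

Thureg: 3.85 Gt = 3.850×10^12 kg; dividing by ρ_w = 1024 kg m⁻³ gives 3.760×10^9 m³ of water.
Halith: ice volume = 2.34×10^4 km² × 2960 m = 6.926×10^4 km³; 6.926×10^4 × (910/1024) = 6.155×10^4 km³ of water.
Total added water ≈ 6.156×10^13 m³ over 3.62×10^14 m² → Δh = 0.170 m = 17.0 cm.

≈ 17.0 cm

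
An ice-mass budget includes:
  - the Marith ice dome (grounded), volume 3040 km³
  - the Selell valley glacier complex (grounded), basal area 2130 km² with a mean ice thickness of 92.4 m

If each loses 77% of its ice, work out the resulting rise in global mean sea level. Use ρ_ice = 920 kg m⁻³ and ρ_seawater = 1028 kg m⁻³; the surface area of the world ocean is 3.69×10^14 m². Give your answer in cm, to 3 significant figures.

Marith: 0.77 × 3040 km³ × (920/1028) = 2095 km³ of water.
Selell: ice volume = 2130 km² × 92.4 m = 196.8 km³; 0.77 × 196.8 × (920/1028) = 135.6 km³ of water.
Total added water ≈ 2.231×10^12 m³ over 3.69×10^14 m² → Δh = 6.04×10^-3 m = 0.604 cm.

≈ 0.604 cm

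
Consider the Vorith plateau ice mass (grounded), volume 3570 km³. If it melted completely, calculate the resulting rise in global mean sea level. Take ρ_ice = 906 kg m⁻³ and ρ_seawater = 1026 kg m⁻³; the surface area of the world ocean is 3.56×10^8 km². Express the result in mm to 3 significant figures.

Vorith: 3570 km³ × (906/1026) = 3152 km³ of water.
Spread over 3.56×10^14 m² of ocean, Δh = 3.152×10^12 / 3.56×10^14 = 8.86×10^-3 m = 8.86 mm.

≈ 8.86 mm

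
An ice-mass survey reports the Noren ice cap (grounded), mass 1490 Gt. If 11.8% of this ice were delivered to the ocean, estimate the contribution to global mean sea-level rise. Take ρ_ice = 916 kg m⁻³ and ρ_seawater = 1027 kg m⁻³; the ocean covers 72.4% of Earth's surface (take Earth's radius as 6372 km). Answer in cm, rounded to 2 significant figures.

Noren: 0.118 × 1490 Gt = 1.758×10^14 kg; dividing by ρ_w = 1027 kg m⁻³ gives 1.712×10^11 m³ of water.
Spread over 3.69×10^14 m² of ocean, Δh = 1.712×10^11 / 3.69×10^14 = 4.63×10^-4 m = 0.046 cm.

≈ 0.046 cm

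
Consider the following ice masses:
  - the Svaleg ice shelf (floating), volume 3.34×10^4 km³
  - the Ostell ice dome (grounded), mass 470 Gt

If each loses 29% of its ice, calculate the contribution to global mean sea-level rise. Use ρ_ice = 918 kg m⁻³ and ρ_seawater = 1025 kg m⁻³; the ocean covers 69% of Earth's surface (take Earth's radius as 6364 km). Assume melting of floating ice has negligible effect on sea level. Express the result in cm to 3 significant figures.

≈ 0.0379 cm

The Svaleg ice shelf is floating and already displaces its own weight of water, so its melt adds essentially nothing to sea level.
Ostell: 0.29 × 470 Gt = 1.363×10^14 kg; dividing by ρ_w = 1025 kg m⁻³ gives 1.330×10^11 m³ of water.
Total added water ≈ 1.330×10^11 m³ over 3.51×10^14 m² → Δh = 3.79×10^-4 m = 0.0379 cm.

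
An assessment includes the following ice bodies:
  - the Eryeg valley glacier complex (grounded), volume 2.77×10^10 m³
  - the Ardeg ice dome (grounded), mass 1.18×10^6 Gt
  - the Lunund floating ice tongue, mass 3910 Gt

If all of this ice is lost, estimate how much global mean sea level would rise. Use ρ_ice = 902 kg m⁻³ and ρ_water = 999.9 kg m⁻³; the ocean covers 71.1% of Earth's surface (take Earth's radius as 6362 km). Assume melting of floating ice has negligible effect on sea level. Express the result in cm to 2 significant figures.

Eryeg: 2.77×10^10 m³ × (902/999.9) = 2.499×10^10 m³ of water.
Ardeg: 1.18×10^6 Gt = 1.180×10^18 kg; dividing by ρ_w = 999.9 kg m⁻³ gives 1.180×10^15 m³ of water.
The Lunund floating ice tongue is floating and already displaces its own weight of water, so its melt adds essentially nothing to sea level.
Total added water ≈ 1.180×10^15 m³ over 3.62×10^14 m² → Δh = 3.26 m = 330 cm.

≈ 330 cm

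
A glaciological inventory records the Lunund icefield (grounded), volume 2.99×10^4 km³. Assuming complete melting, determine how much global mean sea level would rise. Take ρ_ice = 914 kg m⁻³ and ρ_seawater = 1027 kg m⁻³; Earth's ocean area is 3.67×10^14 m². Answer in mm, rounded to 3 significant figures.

≈ 72.5 mm

Lunund: 2.99×10^4 km³ × (914/1027) = 2.661×10^4 km³ of water.
Spread over 3.67×10^14 m² of ocean, Δh = 2.661×10^13 / 3.67×10^14 = 0.0725 m = 72.5 mm.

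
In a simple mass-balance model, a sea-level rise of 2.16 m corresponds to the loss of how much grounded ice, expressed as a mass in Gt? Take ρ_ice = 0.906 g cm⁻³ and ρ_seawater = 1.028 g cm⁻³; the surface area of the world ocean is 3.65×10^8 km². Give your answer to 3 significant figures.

≈ 8.10×10^5 Gt

Required water volume = Δh × A = 2.16 m × 3.65×10^14 m² = 7.884×10^14 m³.
ρ_w = 1.028 g cm⁻³ = 1028 kg m⁻³, so the mass of water = 7.884×10^14 m³ × 1028 kg m⁻³ = 8.105×10^17 kg = 8.10×10^5 Gt (and the same mass of ice, by conservation).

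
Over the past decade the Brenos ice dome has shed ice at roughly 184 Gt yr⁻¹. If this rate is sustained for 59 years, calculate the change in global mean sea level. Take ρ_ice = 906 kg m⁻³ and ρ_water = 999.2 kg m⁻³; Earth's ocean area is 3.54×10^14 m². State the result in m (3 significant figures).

≈ 0.0307 m

Total mass lost = 184 Gt/yr × 59 yr = 1.086×10^4 Gt = 1.086×10^16 kg.
ρ_w = 999.2 kg m⁻³, so water volume = 1.086×10^16 / 999.2 = 1.086×10^13 m³.
Δh = 1.086×10^13 / 3.54×10^14 = 0.0307 m.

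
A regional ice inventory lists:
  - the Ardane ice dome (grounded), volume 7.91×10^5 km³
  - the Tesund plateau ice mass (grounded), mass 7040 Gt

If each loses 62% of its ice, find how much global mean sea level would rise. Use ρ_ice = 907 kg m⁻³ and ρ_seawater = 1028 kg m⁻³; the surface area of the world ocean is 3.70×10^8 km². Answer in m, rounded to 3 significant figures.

≈ 1.18 m

Ardane: 0.62 × 7.91×10^5 km³ × (907/1028) = 4.327×10^5 km³ of water.
Tesund: 0.62 × 7040 Gt = 4.365×10^15 kg; dividing by ρ_w = 1028 kg m⁻³ gives 4.246×10^12 m³ of water.
Total added water ≈ 4.369×10^14 m³ over 3.70×10^14 m² → Δh = 1.18 m.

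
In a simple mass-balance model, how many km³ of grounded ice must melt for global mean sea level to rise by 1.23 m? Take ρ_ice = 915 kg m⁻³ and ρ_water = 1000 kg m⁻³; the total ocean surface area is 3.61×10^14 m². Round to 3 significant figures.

Required water volume = Δh × A = 1.23 m × 3.61×10^14 m² = 4.440×10^14 m³ = 4.440×10^5 km³.
Ice volume = water volume × ρ_w/ρ_ice = 4.440×10^5 × 1000/915 = 4.85×10^5 km³.

≈ 4.85×10^5 km³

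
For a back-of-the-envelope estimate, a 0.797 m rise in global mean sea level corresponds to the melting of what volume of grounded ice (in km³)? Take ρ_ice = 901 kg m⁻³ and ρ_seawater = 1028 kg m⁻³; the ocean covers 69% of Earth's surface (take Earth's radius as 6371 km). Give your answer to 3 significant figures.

Required water volume = Δh × A = 0.797 m × 3.52×10^14 m² = 2.805×10^14 m³ = 2.805×10^5 km³.
Ice volume = water volume × ρ_w/ρ_ice = 2.805×10^5 × 1028/901 = 3.20×10^5 km³.

≈ 3.20×10^5 km³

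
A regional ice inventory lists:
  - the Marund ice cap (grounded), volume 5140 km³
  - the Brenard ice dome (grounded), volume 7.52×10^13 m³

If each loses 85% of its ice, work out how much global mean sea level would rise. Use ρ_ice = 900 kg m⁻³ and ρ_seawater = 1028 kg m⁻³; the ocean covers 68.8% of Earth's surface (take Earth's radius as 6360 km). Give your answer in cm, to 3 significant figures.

Marund: 0.85 × 5140 km³ × (900/1028) = 3825 km³ of water.
Brenard: 0.85 × 7.52×10^13 m³ × (900/1028) = 5.596×10^13 m³ of water.
Total added water ≈ 5.979×10^13 m³ over 3.50×10^14 m² → Δh = 0.171 m = 17.1 cm.

≈ 17.1 cm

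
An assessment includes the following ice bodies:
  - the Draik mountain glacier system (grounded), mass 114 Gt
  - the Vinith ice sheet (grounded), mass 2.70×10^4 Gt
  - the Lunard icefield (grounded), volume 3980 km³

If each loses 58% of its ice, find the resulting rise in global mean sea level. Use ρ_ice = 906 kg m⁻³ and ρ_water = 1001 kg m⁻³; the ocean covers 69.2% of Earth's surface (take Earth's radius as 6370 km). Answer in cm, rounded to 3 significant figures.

Draik: 0.58 × 114 Gt = 6.612×10^13 kg; dividing by ρ_w = 1001 kg m⁻³ gives 6.605×10^10 m³ of water.
Vinith: 0.58 × 2.70×10^4 Gt = 1.566×10^16 kg; dividing by ρ_w = 1001 kg m⁻³ gives 1.564×10^13 m³ of water.
Lunard: 0.58 × 3980 km³ × (906/1001) = 2089 km³ of water.
Total added water ≈ 1.780×10^13 m³ over 3.53×10^14 m² → Δh = 0.0504 m = 5.04 cm.

≈ 5.04 cm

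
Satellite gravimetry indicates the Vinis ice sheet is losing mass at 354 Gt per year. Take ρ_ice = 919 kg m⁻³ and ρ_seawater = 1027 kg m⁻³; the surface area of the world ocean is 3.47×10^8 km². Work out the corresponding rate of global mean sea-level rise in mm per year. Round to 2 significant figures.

≈ 0.99 mm/yr

ρ_w = 1027 kg m⁻³. Annual water volume added = 354 Gt / ρ_w = 3.540×10^14 kg / 1027 kg m⁻³ = 3.447×10^11 m³.
Δh per year = 3.447×10^11 / 3.47×10^14 = 9.93×10^-4 m = 0.99 mm.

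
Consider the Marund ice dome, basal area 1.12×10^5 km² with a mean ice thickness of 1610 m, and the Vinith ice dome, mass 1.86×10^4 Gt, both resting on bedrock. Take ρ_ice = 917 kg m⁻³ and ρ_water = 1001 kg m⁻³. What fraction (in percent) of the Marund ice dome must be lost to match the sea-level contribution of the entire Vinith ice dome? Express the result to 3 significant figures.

Equal sea-level rise means equal mass of meltwater, i.e. equal mass of ice lost.
Ice mass of Vinith: 1.860×10^16 kg; ice mass of Marund: 1.654×10^17 kg.
Fraction required = 1.860×10^16 / 1.654×10^17 = 0.112 → 11.2 %.

≈ 11.2 %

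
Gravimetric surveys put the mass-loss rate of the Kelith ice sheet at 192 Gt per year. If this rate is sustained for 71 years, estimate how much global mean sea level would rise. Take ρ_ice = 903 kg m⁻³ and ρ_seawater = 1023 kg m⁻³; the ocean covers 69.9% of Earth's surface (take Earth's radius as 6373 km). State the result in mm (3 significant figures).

Total mass lost = 192 Gt/yr × 71 yr = 1.363×10^4 Gt = 1.363×10^16 kg.
ρ_w = 1023 kg m⁻³, so water volume = 1.363×10^16 / 1023 = 1.333×10^13 m³.
Δh = 1.333×10^13 / 3.57×10^14 = 0.0374 m = 37.4 mm.

≈ 37.4 mm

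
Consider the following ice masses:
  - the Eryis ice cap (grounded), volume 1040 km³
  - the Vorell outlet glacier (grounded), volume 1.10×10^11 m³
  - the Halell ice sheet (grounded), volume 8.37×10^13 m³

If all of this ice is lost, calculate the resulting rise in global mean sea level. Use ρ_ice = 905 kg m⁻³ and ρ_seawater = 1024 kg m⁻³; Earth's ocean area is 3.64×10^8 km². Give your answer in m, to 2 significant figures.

Eryis: 1040 km³ × (905/1024) = 919.1 km³ of water.
Vorell: 1.10×10^11 m³ × (905/1024) = 9.722×10^10 m³ of water.
Halell: 8.37×10^13 m³ × (905/1024) = 7.397×10^13 m³ of water.
Total added water ≈ 7.499×10^13 m³ over 3.64×10^14 m² → Δh = 0.206 m.

≈ 0.21 m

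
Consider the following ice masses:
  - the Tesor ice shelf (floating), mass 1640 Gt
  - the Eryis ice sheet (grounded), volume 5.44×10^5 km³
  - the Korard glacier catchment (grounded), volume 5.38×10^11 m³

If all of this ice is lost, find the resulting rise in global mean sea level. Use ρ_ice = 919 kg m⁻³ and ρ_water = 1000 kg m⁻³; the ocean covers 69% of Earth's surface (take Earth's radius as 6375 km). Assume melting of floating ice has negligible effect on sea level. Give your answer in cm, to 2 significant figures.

≈ 140 cm

The Tesor ice shelf is floating and already displaces its own weight of water, so its melt adds essentially nothing to sea level.
Eryis: 5.44×10^5 km³ × (919/1000) = 4.999×10^5 km³ of water.
Korard: 5.38×10^11 m³ × (919/1000) = 4.944×10^11 m³ of water.
Total added water ≈ 5.004×10^14 m³ over 3.52×10^14 m² → Δh = 1.42 m = 140 cm.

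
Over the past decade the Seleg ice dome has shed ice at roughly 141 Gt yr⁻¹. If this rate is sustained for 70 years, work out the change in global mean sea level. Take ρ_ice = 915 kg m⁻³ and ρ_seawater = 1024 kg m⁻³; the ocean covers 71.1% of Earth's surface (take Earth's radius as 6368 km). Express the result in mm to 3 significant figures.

Total mass lost = 141 Gt/yr × 70 yr = 9870 Gt = 9.870×10^15 kg.
ρ_w = 1024 kg m⁻³, so water volume = 9.870×10^15 / 1024 = 9.639×10^12 m³.
Δh = 9.639×10^12 / 3.62×10^14 = 0.0266 m = 26.6 mm.

≈ 26.6 mm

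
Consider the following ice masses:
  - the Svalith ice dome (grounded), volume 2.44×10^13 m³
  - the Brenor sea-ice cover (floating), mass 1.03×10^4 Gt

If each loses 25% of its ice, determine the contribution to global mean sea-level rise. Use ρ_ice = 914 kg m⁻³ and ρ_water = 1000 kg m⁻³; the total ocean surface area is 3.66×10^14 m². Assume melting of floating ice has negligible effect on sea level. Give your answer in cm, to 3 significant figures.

≈ 1.52 cm

Svalith: 0.25 × 2.44×10^13 m³ × (914/1000) = 5.575×10^12 m³ of water.
The Brenor sea-ice cover is floating and already displaces its own weight of water, so its melt adds essentially nothing to sea level.
Total added water ≈ 5.575×10^12 m³ over 3.66×10^14 m² → Δh = 0.0152 m = 1.52 cm.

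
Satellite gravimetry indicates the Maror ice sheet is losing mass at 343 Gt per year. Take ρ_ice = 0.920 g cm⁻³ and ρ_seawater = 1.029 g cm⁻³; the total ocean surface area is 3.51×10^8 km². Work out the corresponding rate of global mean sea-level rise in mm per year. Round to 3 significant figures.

ρ_w = 1.029 g cm⁻³ = 1029 kg m⁻³. Annual water volume added = 343 Gt / ρ_w = 3.430×10^14 kg / 1029 kg m⁻³ = 3.333×10^11 m³.
Δh per year = 3.333×10^11 / 3.51×10^14 = 9.50×10^-4 m = 0.950 mm.

≈ 0.950 mm/yr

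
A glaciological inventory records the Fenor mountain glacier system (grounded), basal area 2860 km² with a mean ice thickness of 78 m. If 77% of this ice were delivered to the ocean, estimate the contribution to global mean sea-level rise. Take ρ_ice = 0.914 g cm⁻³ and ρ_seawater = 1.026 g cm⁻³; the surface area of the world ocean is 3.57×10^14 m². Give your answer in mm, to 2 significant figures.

≈ 0.43 mm

Fenor: ice volume = 2860 km² × 78 m = 223.1 km³; 0.77 × 223.1 × (914/1026) = 153.0 km³ of water.
Spread over 3.57×10^14 m² of ocean, Δh = 1.530×10^11 / 3.57×10^14 = 4.29×10^-4 m = 0.43 mm.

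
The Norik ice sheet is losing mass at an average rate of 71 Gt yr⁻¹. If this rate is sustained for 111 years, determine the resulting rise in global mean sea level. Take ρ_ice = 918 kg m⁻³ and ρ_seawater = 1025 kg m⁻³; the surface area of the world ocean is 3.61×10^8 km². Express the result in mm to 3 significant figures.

≈ 21.3 mm

Total mass lost = 71 Gt/yr × 111 yr = 7881 Gt = 7.881×10^15 kg.
ρ_w = 1025 kg m⁻³, so water volume = 7.881×10^15 / 1025 = 7.689×10^12 m³.
Δh = 7.689×10^12 / 3.61×10^14 = 0.0213 m = 21.3 mm.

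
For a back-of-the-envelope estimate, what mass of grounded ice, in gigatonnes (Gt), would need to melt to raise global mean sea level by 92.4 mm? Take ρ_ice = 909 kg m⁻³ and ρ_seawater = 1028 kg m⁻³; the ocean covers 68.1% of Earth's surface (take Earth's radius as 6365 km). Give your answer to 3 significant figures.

≈ 3.29×10^4 Gt

Required water volume = Δh × A = 0.0924 m × 3.47×10^14 m² = 3.204×10^13 m³.
ρ_w = 1028 kg m⁻³, so the mass of water = 3.204×10^13 m³ × 1028 kg m⁻³ = 3.293×10^16 kg = 3.29×10^4 Gt (and the same mass of ice, by conservation).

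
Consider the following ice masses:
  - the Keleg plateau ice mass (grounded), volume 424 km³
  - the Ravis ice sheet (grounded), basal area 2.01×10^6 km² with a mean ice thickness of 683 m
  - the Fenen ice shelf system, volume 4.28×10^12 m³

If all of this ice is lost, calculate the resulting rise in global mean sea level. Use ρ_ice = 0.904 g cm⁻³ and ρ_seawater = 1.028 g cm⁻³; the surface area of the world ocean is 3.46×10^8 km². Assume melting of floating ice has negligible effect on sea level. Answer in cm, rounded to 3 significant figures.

Keleg: 424 km³ × (904/1028) = 372.9 km³ of water.
Ravis: ice volume = 2.01×10^6 km² × 683 m = 1.373×10^6 km³; 1.373×10^6 × (904/1028) = 1.207×10^6 km³ of water.
The Fenen ice shelf system is floating and already displaces its own weight of water, so its melt adds essentially nothing to sea level.
Total added water ≈ 1.208×10^15 m³ over 3.46×10^14 m² → Δh = 3.49 m = 349 cm.

≈ 349 cm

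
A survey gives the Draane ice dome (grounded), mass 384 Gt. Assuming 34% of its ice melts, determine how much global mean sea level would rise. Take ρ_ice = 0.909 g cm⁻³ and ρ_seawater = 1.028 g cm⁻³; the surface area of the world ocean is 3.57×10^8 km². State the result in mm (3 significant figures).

≈ 0.356 mm

Draane: 0.34 × 384 Gt = 1.306×10^14 kg; dividing by ρ_w = 1.028 g cm⁻³ = 1028 kg m⁻³ gives 1.270×10^11 m³ of water.
Spread over 3.57×10^14 m² of ocean, Δh = 1.270×10^11 / 3.57×10^14 = 3.56×10^-4 m = 0.356 mm.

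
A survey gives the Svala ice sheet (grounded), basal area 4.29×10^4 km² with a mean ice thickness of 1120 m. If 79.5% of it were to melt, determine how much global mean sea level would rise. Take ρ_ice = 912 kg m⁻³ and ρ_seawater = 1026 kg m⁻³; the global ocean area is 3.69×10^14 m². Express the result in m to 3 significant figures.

≈ 0.0920 m

Svala: ice volume = 4.29×10^4 km² × 1120 m = 4.805×10^4 km³; 0.795 × 4.805×10^4 × (912/1026) = 3.395×10^4 km³ of water.
Spread over 3.69×10^14 m² of ocean, Δh = 3.395×10^13 / 3.69×10^14 = 0.0920 m.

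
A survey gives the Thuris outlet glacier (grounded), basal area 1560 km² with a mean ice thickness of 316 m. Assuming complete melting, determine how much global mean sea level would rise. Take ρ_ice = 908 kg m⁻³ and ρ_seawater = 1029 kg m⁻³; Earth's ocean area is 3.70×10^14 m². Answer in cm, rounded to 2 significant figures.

≈ 0.12 cm

Thuris: ice volume = 1560 km² × 316 m = 493.0 km³; 493.0 × (908/1029) = 435.0 km³ of water.
Spread over 3.70×10^14 m² of ocean, Δh = 4.350×10^11 / 3.70×10^14 = 1.18×10^-3 m = 0.12 cm.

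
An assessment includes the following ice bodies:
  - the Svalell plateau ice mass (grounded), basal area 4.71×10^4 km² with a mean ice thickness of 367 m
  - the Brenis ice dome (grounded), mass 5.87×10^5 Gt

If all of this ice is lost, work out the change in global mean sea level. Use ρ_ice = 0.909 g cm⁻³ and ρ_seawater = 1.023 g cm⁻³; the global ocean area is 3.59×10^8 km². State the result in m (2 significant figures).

Svalell: ice volume = 4.71×10^4 km² × 367 m = 1.729×10^4 km³; 1.729×10^4 × (909/1023) = 1.536×10^4 km³ of water.
Brenis: 5.87×10^5 Gt = 5.870×10^17 kg; dividing by ρ_w = 1.023 g cm⁻³ = 1023 kg m⁻³ gives 5.738×10^14 m³ of water.
Total added water ≈ 5.892×10^14 m³ over 3.59×10^14 m² → Δh = 1.64 m.

≈ 1.6 m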